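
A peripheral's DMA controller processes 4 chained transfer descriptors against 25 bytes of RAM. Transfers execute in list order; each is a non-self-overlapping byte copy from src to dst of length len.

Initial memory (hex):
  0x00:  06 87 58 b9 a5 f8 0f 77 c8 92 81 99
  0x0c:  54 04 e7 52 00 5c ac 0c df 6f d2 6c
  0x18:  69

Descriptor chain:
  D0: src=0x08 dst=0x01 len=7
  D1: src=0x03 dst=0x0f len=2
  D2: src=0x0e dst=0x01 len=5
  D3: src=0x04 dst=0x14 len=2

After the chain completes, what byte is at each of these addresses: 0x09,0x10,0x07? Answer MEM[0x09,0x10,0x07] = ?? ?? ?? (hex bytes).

MEM[0x09,0x10,0x07] = 92 99 e7

D0: mem[0x01..0x07] <- [c8 92 81 99 54 04 e7]
D1: mem[0x0f..0x10] <- [81 99]
D2: mem[0x01..0x05] <- [e7 81 99 5c ac]
D3: mem[0x14..0x15] <- [5c ac]
query mem[0x09]=0x92, mem[0x10]=0x99, mem[0x07]=0xe7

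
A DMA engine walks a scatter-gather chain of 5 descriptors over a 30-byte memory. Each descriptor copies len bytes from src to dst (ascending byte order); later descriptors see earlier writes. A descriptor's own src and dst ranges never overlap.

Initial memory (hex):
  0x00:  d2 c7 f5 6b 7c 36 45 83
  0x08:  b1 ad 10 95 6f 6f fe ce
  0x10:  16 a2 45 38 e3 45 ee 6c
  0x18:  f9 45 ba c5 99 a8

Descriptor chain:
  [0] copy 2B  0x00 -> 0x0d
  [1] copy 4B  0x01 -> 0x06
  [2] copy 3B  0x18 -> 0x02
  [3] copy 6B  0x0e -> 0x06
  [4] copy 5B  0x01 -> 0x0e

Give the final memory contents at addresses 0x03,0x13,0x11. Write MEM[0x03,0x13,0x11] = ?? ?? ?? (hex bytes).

D0: mem[0x0d..0x0e] <- [d2 c7]
D1: mem[0x06..0x09] <- [c7 f5 6b 7c]
D2: mem[0x02..0x04] <- [f9 45 ba]
D3: mem[0x06..0x0b] <- [c7 ce 16 a2 45 38]
D4: mem[0x0e..0x12] <- [c7 f9 45 ba 36]
query mem[0x03]=0x45, mem[0x13]=0x38, mem[0x11]=0xba

MEM[0x03,0x13,0x11] = 45 38 ba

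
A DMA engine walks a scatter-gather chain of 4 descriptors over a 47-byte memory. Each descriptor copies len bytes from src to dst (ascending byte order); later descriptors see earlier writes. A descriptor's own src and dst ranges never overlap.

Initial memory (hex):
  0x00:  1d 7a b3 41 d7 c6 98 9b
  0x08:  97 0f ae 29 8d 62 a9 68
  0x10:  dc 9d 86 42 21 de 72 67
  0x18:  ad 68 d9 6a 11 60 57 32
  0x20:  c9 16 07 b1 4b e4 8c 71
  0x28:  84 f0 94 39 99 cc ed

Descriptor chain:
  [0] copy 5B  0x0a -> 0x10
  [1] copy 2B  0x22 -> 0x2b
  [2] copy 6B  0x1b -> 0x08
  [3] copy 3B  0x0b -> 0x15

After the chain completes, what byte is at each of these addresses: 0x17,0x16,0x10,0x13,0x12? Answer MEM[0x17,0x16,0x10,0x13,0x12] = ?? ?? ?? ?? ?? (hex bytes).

#0 dst[0x10+5] := {0xae,0x29,0x8d,0x62,0xa9}
#1 dst[0x2b+2] := {0x07,0xb1}
#2 dst[0x08+6] := {0x6a,0x11,0x60,0x57,0x32,0xc9}
#3 dst[0x15+3] := {0x57,0x32,0xc9}
query mem[0x17]=0xc9, mem[0x16]=0x32, mem[0x10]=0xae, mem[0x13]=0x62, mem[0x12]=0x8d

MEM[0x17,0x16,0x10,0x13,0x12] = c9 32 ae 62 8d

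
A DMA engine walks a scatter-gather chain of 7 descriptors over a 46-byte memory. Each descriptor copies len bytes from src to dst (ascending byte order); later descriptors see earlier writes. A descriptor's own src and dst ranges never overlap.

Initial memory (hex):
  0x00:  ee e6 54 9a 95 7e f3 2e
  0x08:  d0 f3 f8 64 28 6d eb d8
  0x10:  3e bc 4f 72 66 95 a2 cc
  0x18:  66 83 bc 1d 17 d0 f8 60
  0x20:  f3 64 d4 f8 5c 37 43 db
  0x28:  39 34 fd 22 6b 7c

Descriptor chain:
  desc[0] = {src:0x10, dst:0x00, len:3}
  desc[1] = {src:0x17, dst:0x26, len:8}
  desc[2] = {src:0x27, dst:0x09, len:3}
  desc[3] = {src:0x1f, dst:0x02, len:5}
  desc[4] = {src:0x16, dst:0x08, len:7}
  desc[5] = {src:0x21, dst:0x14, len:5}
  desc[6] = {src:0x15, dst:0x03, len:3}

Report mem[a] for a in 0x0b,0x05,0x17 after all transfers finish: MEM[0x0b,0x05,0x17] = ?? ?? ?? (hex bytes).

MEM[0x0b,0x05,0x17] = 83 5c 5c

[0] 0x10->0x00 len=3 : 3e bc 4f
[1] 0x17->0x26 len=8 : cc 66 83 bc 1d 17 d0 f8
[2] 0x27->0x09 len=3 : 66 83 bc
[3] 0x1f->0x02 len=5 : 60 f3 64 d4 f8
[4] 0x16->0x08 len=7 : a2 cc 66 83 bc 1d 17
[5] 0x21->0x14 len=5 : 64 d4 f8 5c 37
[6] 0x15->0x03 len=3 : d4 f8 5c
query mem[0x0b]=0x83, mem[0x05]=0x5c, mem[0x17]=0x5c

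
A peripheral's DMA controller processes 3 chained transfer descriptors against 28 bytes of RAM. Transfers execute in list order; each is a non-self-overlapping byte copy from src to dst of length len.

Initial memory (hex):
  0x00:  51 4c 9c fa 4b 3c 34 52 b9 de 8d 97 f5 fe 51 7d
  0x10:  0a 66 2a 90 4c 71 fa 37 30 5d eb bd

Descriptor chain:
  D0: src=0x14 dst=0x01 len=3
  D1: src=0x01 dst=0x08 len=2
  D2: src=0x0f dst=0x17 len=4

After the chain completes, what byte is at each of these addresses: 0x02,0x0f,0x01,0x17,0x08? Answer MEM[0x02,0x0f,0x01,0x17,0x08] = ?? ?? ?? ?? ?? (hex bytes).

MEM[0x02,0x0f,0x01,0x17,0x08] = 71 7d 4c 7d 4c

#0 dst[0x01+3] := {0x4c,0x71,0xfa}
#1 dst[0x08+2] := {0x4c,0x71}
#2 dst[0x17+4] := {0x7d,0x0a,0x66,0x2a}
query mem[0x02]=0x71, mem[0x0f]=0x7d, mem[0x01]=0x4c, mem[0x17]=0x7d, mem[0x08]=0x4c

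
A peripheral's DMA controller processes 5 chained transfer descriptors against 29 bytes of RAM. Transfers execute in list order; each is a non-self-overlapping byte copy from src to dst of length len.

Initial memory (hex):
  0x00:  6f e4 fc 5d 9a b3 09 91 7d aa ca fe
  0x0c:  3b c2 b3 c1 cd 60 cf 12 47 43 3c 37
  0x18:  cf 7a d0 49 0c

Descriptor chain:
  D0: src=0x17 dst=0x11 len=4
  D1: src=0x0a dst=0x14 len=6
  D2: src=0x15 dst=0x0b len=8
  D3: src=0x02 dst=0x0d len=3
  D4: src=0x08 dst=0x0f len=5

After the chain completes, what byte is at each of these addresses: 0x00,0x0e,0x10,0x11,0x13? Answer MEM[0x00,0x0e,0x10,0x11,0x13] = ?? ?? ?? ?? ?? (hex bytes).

MEM[0x00,0x0e,0x10,0x11,0x13] = 6f 5d aa ca 3b

[0] 0x17->0x11 len=4 : 37 cf 7a d0
[1] 0x0a->0x14 len=6 : ca fe 3b c2 b3 c1
[2] 0x15->0x0b len=8 : fe 3b c2 b3 c1 d0 49 0c
[3] 0x02->0x0d len=3 : fc 5d 9a
[4] 0x08->0x0f len=5 : 7d aa ca fe 3b
query mem[0x00]=0x6f, mem[0x0e]=0x5d, mem[0x10]=0xaa, mem[0x11]=0xca, mem[0x13]=0x3b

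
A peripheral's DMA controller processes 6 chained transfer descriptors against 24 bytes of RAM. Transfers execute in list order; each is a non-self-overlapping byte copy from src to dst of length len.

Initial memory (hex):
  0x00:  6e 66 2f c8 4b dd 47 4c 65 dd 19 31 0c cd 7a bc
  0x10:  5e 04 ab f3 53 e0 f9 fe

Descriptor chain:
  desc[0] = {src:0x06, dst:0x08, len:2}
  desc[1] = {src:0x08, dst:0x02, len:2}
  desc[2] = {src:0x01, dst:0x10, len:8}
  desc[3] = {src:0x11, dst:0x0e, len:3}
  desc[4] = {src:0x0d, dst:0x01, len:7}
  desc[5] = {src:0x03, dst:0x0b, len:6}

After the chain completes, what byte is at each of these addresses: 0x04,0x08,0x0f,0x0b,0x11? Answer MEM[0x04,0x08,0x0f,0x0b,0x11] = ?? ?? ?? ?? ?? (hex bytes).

D0: mem[0x08..0x09] <- [47 4c]
D1: mem[0x02..0x03] <- [47 4c]
D2: mem[0x10..0x17] <- [66 47 4c 4b dd 47 4c 47]
D3: mem[0x0e..0x10] <- [47 4c 4b]
D4: mem[0x01..0x07] <- [cd 47 4c 4b 47 4c 4b]
D5: mem[0x0b..0x10] <- [4c 4b 47 4c 4b 47]
query mem[0x04]=0x4b, mem[0x08]=0x47, mem[0x0f]=0x4b, mem[0x0b]=0x4c, mem[0x11]=0x47

MEM[0x04,0x08,0x0f,0x0b,0x11] = 4b 47 4b 4c 47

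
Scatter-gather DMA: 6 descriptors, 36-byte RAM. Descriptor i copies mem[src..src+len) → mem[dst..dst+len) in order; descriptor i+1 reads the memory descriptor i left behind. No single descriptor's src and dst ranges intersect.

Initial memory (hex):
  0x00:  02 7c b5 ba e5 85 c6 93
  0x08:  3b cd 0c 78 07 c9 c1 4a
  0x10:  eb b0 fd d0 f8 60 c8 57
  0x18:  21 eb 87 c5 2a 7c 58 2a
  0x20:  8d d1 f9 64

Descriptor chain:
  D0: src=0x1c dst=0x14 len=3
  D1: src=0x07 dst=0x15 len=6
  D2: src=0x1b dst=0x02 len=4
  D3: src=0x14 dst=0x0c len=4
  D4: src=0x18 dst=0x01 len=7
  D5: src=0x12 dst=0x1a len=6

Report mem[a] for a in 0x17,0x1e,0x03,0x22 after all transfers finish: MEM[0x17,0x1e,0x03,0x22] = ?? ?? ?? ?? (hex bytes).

MEM[0x17,0x1e,0x03,0x22] = cd 3b 07 f9

  after D0: wrote 3B at 0x14 = 2a7c58
  after D1: wrote 6B at 0x15 = 933bcd0c7807
  after D2: wrote 4B at 0x02 = c52a7c58
  after D3: wrote 4B at 0x0c = 2a933bcd
  after D4: wrote 7B at 0x01 = 0c7807c52a7c58
  after D5: wrote 6B at 0x1a = fdd02a933bcd
query mem[0x17]=0xcd, mem[0x1e]=0x3b, mem[0x03]=0x07, mem[0x22]=0xf9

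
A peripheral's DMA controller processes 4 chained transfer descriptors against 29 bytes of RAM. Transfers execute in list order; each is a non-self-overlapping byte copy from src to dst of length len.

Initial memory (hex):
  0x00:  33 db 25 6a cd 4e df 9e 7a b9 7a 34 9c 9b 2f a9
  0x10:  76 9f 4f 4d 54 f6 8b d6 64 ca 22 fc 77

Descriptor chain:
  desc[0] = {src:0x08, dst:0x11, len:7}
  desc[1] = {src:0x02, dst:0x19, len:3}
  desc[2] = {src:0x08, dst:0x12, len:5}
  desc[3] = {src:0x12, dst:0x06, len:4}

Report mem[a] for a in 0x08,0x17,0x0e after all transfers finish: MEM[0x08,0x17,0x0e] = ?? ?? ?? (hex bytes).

MEM[0x08,0x17,0x0e] = 7a 2f 2f

#0 dst[0x11+7] := {0x7a,0xb9,0x7a,0x34,0x9c,0x9b,0x2f}
#1 dst[0x19+3] := {0x25,0x6a,0xcd}
#2 dst[0x12+5] := {0x7a,0xb9,0x7a,0x34,0x9c}
#3 dst[0x06+4] := {0x7a,0xb9,0x7a,0x34}
query mem[0x08]=0x7a, mem[0x17]=0x2f, mem[0x0e]=0x2f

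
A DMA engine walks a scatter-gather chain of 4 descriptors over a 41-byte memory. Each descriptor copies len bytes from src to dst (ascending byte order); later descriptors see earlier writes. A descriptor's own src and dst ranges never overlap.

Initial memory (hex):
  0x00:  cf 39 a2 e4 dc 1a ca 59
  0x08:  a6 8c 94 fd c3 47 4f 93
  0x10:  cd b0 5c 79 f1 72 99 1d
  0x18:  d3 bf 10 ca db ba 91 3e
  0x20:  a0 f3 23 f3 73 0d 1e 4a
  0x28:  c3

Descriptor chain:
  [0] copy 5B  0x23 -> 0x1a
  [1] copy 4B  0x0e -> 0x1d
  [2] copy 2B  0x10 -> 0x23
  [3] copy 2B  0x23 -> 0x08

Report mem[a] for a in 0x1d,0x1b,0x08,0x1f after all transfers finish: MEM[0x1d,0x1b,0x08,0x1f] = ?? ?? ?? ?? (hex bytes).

MEM[0x1d,0x1b,0x08,0x1f] = 4f 73 cd cd

#0 dst[0x1a+5] := {0xf3,0x73,0x0d,0x1e,0x4a}
#1 dst[0x1d+4] := {0x4f,0x93,0xcd,0xb0}
#2 dst[0x23+2] := {0xcd,0xb0}
#3 dst[0x08+2] := {0xcd,0xb0}
query mem[0x1d]=0x4f, mem[0x1b]=0x73, mem[0x08]=0xcd, mem[0x1f]=0xcd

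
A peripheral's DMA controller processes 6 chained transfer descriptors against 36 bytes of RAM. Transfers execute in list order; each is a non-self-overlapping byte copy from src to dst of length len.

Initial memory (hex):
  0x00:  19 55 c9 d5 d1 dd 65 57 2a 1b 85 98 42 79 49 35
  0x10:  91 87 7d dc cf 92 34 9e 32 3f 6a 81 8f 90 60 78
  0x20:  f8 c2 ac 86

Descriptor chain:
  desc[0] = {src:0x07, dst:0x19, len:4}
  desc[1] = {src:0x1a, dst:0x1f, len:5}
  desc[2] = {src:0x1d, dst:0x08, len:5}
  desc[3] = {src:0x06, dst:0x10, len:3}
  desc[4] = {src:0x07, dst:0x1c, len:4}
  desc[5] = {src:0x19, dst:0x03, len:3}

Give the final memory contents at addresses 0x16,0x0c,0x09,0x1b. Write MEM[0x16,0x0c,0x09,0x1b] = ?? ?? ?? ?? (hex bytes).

[0] 0x07->0x19 len=4 : 57 2a 1b 85
[1] 0x1a->0x1f len=5 : 2a 1b 85 90 60
[2] 0x1d->0x08 len=5 : 90 60 2a 1b 85
[3] 0x06->0x10 len=3 : 65 57 90
[4] 0x07->0x1c len=4 : 57 90 60 2a
[5] 0x19->0x03 len=3 : 57 2a 1b
query mem[0x16]=0x34, mem[0x0c]=0x85, mem[0x09]=0x60, mem[0x1b]=0x1b

MEM[0x16,0x0c,0x09,0x1b] = 34 85 60 1b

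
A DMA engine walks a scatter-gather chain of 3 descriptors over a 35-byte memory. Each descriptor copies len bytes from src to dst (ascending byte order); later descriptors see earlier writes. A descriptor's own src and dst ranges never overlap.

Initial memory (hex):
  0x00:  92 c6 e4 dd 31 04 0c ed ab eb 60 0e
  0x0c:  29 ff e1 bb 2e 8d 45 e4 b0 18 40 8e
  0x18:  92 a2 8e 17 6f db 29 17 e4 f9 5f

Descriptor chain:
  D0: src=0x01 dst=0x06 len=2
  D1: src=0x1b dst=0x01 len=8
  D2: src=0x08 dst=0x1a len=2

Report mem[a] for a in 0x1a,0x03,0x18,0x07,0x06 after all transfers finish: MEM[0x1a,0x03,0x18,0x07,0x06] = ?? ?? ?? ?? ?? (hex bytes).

MEM[0x1a,0x03,0x18,0x07,0x06] = 5f db 92 f9 e4

  after D0: wrote 2B at 0x06 = c6e4
  after D1: wrote 8B at 0x01 = 176fdb2917e4f95f
  after D2: wrote 2B at 0x1a = 5feb
query mem[0x1a]=0x5f, mem[0x03]=0xdb, mem[0x18]=0x92, mem[0x07]=0xf9, mem[0x06]=0xe4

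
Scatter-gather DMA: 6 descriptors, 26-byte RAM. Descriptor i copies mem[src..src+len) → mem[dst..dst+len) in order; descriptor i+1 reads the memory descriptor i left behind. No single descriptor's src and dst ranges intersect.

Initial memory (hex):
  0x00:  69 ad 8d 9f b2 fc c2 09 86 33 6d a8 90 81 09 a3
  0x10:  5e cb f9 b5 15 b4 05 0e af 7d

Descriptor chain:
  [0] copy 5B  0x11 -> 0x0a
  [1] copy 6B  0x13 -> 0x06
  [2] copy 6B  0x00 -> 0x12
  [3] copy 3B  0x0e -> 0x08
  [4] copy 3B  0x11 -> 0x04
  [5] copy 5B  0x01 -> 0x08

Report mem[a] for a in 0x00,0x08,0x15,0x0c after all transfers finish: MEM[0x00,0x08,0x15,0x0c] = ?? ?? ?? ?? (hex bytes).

MEM[0x00,0x08,0x15,0x0c] = 69 ad 9f 69

  after D0: wrote 5B at 0x0a = cbf9b515b4
  after D1: wrote 6B at 0x06 = b515b4050eaf
  after D2: wrote 6B at 0x12 = 69ad8d9fb2fc
  after D3: wrote 3B at 0x08 = b4a35e
  after D4: wrote 3B at 0x04 = cb69ad
  after D5: wrote 5B at 0x08 = ad8d9fcb69
query mem[0x00]=0x69, mem[0x08]=0xad, mem[0x15]=0x9f, mem[0x0c]=0x69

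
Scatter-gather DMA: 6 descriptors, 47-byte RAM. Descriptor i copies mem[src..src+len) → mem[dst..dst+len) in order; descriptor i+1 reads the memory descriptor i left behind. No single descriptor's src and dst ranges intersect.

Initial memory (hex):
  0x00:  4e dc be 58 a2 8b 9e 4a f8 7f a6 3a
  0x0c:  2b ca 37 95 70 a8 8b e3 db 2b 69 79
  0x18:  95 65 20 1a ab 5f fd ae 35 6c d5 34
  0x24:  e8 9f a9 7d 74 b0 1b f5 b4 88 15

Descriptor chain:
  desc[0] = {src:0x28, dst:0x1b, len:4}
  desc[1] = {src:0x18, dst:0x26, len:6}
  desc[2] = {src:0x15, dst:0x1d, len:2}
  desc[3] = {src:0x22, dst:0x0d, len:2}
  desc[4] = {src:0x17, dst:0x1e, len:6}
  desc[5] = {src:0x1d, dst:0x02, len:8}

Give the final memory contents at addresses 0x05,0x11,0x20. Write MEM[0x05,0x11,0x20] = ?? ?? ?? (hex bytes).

MEM[0x05,0x11,0x20] = 65 a8 65

[0] 0x28->0x1b len=4 : 74 b0 1b f5
[1] 0x18->0x26 len=6 : 95 65 20 74 b0 1b
[2] 0x15->0x1d len=2 : 2b 69
[3] 0x22->0x0d len=2 : d5 34
[4] 0x17->0x1e len=6 : 79 95 65 20 74 b0
[5] 0x1d->0x02 len=8 : 2b 79 95 65 20 74 b0 e8
query mem[0x05]=0x65, mem[0x11]=0xa8, mem[0x20]=0x65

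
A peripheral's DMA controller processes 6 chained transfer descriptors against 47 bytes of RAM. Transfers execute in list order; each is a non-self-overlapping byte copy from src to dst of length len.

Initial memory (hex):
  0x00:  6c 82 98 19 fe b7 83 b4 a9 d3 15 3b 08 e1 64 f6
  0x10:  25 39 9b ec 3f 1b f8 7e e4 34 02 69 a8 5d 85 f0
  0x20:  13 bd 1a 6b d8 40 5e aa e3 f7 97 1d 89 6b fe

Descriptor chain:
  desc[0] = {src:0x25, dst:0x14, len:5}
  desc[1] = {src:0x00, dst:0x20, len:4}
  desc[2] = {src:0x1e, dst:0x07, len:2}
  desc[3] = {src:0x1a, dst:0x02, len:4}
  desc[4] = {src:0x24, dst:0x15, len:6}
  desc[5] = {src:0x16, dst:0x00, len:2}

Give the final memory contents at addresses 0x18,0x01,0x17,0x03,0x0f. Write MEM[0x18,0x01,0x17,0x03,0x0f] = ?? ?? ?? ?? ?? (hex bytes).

  after D0: wrote 5B at 0x14 = 405eaae3f7
  after D1: wrote 4B at 0x20 = 6c829819
  after D2: wrote 2B at 0x07 = 85f0
  after D3: wrote 4B at 0x02 = 0269a85d
  after D4: wrote 6B at 0x15 = d8405eaae3f7
  after D5: wrote 2B at 0x00 = 405e
query mem[0x18]=0xaa, mem[0x01]=0x5e, mem[0x17]=0x5e, mem[0x03]=0x69, mem[0x0f]=0xf6

MEM[0x18,0x01,0x17,0x03,0x0f] = aa 5e 5e 69 f6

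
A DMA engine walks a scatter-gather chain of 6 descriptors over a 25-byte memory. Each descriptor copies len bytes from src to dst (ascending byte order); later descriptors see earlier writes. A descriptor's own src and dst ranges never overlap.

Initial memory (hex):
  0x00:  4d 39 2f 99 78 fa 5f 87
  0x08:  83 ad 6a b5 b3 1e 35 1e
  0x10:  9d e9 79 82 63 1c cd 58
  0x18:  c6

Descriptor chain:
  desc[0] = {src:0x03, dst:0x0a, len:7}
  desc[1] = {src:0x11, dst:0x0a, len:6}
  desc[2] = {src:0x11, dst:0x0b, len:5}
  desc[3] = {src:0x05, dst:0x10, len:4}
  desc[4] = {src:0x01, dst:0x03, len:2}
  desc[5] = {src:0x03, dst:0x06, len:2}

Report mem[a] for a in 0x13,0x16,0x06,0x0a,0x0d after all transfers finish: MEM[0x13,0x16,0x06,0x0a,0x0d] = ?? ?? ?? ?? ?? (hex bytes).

  after D0: wrote 7B at 0x0a = 9978fa5f8783ad
  after D1: wrote 6B at 0x0a = e97982631ccd
  after D2: wrote 5B at 0x0b = e97982631c
  after D3: wrote 4B at 0x10 = fa5f8783
  after D4: wrote 2B at 0x03 = 392f
  after D5: wrote 2B at 0x06 = 392f
query mem[0x13]=0x83, mem[0x16]=0xcd, mem[0x06]=0x39, mem[0x0a]=0xe9, mem[0x0d]=0x82

MEM[0x13,0x16,0x06,0x0a,0x0d] = 83 cd 39 e9 82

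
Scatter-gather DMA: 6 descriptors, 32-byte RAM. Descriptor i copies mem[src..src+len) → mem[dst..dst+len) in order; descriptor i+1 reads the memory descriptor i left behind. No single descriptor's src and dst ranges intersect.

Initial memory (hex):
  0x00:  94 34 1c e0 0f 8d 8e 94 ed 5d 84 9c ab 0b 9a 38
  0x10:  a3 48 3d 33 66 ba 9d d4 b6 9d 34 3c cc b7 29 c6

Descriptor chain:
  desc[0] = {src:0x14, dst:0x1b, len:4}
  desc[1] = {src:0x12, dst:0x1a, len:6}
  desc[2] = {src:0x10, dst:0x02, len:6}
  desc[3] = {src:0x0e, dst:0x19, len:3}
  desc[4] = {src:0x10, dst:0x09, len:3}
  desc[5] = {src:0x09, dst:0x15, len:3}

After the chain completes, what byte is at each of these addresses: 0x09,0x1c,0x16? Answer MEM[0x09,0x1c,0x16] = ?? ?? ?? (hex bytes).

D0: mem[0x1b..0x1e] <- [66 ba 9d d4]
D1: mem[0x1a..0x1f] <- [3d 33 66 ba 9d d4]
D2: mem[0x02..0x07] <- [a3 48 3d 33 66 ba]
D3: mem[0x19..0x1b] <- [9a 38 a3]
D4: mem[0x09..0x0b] <- [a3 48 3d]
D5: mem[0x15..0x17] <- [a3 48 3d]
query mem[0x09]=0xa3, mem[0x1c]=0x66, mem[0x16]=0x48

MEM[0x09,0x1c,0x16] = a3 66 48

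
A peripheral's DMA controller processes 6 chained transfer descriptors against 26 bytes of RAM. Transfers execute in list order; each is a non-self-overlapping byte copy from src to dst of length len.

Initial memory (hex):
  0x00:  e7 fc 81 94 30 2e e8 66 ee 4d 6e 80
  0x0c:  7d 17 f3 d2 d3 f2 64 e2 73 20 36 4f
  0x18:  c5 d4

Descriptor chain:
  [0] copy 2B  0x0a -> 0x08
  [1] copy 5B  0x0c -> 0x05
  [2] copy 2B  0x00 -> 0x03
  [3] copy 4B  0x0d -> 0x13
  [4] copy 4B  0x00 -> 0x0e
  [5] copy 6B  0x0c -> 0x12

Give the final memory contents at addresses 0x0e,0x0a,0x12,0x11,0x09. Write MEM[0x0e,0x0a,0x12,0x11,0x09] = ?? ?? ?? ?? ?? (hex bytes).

MEM[0x0e,0x0a,0x12,0x11,0x09] = e7 6e 7d e7 d3

#0 dst[0x08+2] := {0x6e,0x80}
#1 dst[0x05+5] := {0x7d,0x17,0xf3,0xd2,0xd3}
#2 dst[0x03+2] := {0xe7,0xfc}
#3 dst[0x13+4] := {0x17,0xf3,0xd2,0xd3}
#4 dst[0x0e+4] := {0xe7,0xfc,0x81,0xe7}
#5 dst[0x12+6] := {0x7d,0x17,0xe7,0xfc,0x81,0xe7}
query mem[0x0e]=0xe7, mem[0x0a]=0x6e, mem[0x12]=0x7d, mem[0x11]=0xe7, mem[0x09]=0xd3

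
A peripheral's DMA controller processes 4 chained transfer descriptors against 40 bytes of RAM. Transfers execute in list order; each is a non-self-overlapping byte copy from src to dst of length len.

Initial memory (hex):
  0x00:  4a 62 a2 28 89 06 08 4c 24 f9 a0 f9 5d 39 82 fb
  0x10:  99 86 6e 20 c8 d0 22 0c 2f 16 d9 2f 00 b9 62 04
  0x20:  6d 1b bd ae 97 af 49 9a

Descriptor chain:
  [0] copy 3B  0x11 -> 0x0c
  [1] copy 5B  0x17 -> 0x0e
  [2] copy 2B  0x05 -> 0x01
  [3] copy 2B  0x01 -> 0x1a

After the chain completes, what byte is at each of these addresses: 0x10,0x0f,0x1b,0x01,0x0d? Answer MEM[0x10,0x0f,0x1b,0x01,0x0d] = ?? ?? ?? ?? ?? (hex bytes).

D0: mem[0x0c..0x0e] <- [86 6e 20]
D1: mem[0x0e..0x12] <- [0c 2f 16 d9 2f]
D2: mem[0x01..0x02] <- [06 08]
D3: mem[0x1a..0x1b] <- [06 08]
query mem[0x10]=0x16, mem[0x0f]=0x2f, mem[0x1b]=0x08, mem[0x01]=0x06, mem[0x0d]=0x6e

MEM[0x10,0x0f,0x1b,0x01,0x0d] = 16 2f 08 06 6e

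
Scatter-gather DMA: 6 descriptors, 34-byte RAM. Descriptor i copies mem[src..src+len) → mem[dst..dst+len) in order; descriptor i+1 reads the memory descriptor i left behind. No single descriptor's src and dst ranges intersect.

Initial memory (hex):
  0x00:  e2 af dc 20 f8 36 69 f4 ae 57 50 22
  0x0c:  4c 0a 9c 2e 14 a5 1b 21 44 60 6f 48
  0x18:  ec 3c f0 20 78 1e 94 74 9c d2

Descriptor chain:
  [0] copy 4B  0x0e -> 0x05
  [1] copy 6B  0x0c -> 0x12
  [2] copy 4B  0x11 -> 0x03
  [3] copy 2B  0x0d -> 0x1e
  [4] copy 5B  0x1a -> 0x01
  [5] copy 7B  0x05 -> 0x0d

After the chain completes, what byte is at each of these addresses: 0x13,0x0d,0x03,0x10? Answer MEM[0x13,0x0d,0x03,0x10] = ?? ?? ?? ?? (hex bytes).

D0: mem[0x05..0x08] <- [9c 2e 14 a5]
D1: mem[0x12..0x17] <- [4c 0a 9c 2e 14 a5]
D2: mem[0x03..0x06] <- [a5 4c 0a 9c]
D3: mem[0x1e..0x1f] <- [0a 9c]
D4: mem[0x01..0x05] <- [f0 20 78 1e 0a]
D5: mem[0x0d..0x13] <- [0a 9c 14 a5 57 50 22]
query mem[0x13]=0x22, mem[0x0d]=0x0a, mem[0x03]=0x78, mem[0x10]=0xa5

MEM[0x13,0x0d,0x03,0x10] = 22 0a 78 a5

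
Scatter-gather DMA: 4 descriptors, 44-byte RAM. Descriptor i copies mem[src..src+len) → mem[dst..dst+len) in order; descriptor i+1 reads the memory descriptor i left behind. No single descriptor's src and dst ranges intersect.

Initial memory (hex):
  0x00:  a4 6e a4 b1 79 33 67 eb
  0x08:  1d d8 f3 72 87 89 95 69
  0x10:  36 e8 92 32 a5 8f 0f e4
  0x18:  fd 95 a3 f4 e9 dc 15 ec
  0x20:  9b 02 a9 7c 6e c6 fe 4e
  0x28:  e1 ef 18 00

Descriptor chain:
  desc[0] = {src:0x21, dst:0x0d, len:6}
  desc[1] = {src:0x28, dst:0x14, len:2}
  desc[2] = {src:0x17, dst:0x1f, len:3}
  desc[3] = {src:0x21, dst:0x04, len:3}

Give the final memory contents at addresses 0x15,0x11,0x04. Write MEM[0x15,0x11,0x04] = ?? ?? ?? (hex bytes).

#0 dst[0x0d+6] := {0x02,0xa9,0x7c,0x6e,0xc6,0xfe}
#1 dst[0x14+2] := {0xe1,0xef}
#2 dst[0x1f+3] := {0xe4,0xfd,0x95}
#3 dst[0x04+3] := {0x95,0xa9,0x7c}
query mem[0x15]=0xef, mem[0x11]=0xc6, mem[0x04]=0x95

MEM[0x15,0x11,0x04] = ef c6 95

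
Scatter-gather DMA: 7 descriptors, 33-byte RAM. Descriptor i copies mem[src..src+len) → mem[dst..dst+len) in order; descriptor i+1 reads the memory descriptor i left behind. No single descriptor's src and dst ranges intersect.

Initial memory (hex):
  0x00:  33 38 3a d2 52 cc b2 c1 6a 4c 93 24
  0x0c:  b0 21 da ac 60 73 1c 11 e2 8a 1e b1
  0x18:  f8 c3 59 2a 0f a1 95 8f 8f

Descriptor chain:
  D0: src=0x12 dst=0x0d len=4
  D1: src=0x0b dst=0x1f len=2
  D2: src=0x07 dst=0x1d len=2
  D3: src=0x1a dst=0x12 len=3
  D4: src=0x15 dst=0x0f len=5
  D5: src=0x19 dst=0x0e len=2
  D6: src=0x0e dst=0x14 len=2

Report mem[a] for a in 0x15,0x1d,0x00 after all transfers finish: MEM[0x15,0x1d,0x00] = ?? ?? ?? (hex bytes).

MEM[0x15,0x1d,0x00] = 59 c1 33

[0] 0x12->0x0d len=4 : 1c 11 e2 8a
[1] 0x0b->0x1f len=2 : 24 b0
[2] 0x07->0x1d len=2 : c1 6a
[3] 0x1a->0x12 len=3 : 59 2a 0f
[4] 0x15->0x0f len=5 : 8a 1e b1 f8 c3
[5] 0x19->0x0e len=2 : c3 59
[6] 0x0e->0x14 len=2 : c3 59
query mem[0x15]=0x59, mem[0x1d]=0xc1, mem[0x00]=0x33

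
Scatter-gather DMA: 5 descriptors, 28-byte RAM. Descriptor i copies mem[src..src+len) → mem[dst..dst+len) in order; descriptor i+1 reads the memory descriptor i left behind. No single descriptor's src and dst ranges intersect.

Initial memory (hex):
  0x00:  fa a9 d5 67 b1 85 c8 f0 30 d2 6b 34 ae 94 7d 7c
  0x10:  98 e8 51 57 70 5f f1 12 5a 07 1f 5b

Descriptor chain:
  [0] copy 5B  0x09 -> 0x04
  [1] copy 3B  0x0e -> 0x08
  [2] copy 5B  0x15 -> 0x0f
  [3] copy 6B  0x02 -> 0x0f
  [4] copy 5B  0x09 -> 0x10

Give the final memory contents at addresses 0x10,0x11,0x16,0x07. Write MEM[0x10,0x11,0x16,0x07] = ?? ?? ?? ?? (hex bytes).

MEM[0x10,0x11,0x16,0x07] = 7c 98 f1 ae

#0 dst[0x04+5] := {0xd2,0x6b,0x34,0xae,0x94}
#1 dst[0x08+3] := {0x7d,0x7c,0x98}
#2 dst[0x0f+5] := {0x5f,0xf1,0x12,0x5a,0x07}
#3 dst[0x0f+6] := {0xd5,0x67,0xd2,0x6b,0x34,0xae}
#4 dst[0x10+5] := {0x7c,0x98,0x34,0xae,0x94}
query mem[0x10]=0x7c, mem[0x11]=0x98, mem[0x16]=0xf1, mem[0x07]=0xae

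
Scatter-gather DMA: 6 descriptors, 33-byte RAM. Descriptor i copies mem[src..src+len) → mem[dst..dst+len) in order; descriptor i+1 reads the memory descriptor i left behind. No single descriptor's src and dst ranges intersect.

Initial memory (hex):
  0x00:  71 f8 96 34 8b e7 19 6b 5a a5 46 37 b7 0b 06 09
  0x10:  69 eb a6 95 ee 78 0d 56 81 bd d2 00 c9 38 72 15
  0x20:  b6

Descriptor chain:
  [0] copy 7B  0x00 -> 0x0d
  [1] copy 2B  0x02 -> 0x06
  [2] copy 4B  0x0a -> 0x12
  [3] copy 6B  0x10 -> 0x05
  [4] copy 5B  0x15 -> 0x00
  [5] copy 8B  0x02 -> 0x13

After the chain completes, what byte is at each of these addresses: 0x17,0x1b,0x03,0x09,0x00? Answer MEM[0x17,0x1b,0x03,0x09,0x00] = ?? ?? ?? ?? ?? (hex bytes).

D0: mem[0x0d..0x13] <- [71 f8 96 34 8b e7 19]
D1: mem[0x06..0x07] <- [96 34]
D2: mem[0x12..0x15] <- [46 37 b7 71]
D3: mem[0x05..0x0a] <- [34 8b 46 37 b7 71]
D4: mem[0x00..0x04] <- [71 0d 56 81 bd]
D5: mem[0x13..0x1a] <- [56 81 bd 34 8b 46 37 b7]
query mem[0x17]=0x8b, mem[0x1b]=0x00, mem[0x03]=0x81, mem[0x09]=0xb7, mem[0x00]=0x71

MEM[0x17,0x1b,0x03,0x09,0x00] = 8b 00 81 b7 71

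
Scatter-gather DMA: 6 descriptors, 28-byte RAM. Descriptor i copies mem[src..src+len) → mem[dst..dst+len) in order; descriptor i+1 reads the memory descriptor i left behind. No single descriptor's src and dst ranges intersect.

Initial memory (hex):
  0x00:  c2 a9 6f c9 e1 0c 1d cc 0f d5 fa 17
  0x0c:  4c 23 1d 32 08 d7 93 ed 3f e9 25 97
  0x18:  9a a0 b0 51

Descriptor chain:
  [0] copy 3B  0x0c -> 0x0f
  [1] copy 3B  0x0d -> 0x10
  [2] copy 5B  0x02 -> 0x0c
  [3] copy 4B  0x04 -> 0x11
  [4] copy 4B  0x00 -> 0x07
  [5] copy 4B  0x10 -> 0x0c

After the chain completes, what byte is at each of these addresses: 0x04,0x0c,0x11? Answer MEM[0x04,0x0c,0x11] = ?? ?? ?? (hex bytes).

MEM[0x04,0x0c,0x11] = e1 1d e1

#0 dst[0x0f+3] := {0x4c,0x23,0x1d}
#1 dst[0x10+3] := {0x23,0x1d,0x4c}
#2 dst[0x0c+5] := {0x6f,0xc9,0xe1,0x0c,0x1d}
#3 dst[0x11+4] := {0xe1,0x0c,0x1d,0xcc}
#4 dst[0x07+4] := {0xc2,0xa9,0x6f,0xc9}
#5 dst[0x0c+4] := {0x1d,0xe1,0x0c,0x1d}
query mem[0x04]=0xe1, mem[0x0c]=0x1d, mem[0x11]=0xe1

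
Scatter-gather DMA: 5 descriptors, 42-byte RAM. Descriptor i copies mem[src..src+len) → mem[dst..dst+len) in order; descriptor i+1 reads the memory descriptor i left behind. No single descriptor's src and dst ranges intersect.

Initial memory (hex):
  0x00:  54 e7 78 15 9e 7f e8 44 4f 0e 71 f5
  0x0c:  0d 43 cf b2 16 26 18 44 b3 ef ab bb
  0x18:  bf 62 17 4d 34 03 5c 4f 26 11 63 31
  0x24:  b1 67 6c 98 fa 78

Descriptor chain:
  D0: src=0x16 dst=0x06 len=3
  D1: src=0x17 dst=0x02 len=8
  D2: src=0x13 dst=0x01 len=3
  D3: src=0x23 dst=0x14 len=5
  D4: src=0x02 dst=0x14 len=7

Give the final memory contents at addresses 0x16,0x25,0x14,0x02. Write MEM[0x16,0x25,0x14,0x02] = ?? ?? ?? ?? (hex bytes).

  after D0: wrote 3B at 0x06 = abbbbf
  after D1: wrote 8B at 0x02 = bbbf62174d34035c
  after D2: wrote 3B at 0x01 = 44b3ef
  after D3: wrote 5B at 0x14 = 31b1676c98
  after D4: wrote 7B at 0x14 = b3ef62174d3403
query mem[0x16]=0x62, mem[0x25]=0x67, mem[0x14]=0xb3, mem[0x02]=0xb3

MEM[0x16,0x25,0x14,0x02] = 62 67 b3 b3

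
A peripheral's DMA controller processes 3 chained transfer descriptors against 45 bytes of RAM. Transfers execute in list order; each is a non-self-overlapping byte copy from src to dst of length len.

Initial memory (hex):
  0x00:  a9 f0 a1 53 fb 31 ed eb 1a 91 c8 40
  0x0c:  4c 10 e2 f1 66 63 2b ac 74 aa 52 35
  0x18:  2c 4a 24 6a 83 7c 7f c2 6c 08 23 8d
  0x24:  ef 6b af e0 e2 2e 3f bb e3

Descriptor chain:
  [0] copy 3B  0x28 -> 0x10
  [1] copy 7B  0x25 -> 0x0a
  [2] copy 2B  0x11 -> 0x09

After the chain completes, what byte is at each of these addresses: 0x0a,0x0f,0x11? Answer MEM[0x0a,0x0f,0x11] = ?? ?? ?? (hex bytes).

MEM[0x0a,0x0f,0x11] = 3f 3f 2e

D0: mem[0x10..0x12] <- [e2 2e 3f]
D1: mem[0x0a..0x10] <- [6b af e0 e2 2e 3f bb]
D2: mem[0x09..0x0a] <- [2e 3f]
query mem[0x0a]=0x3f, mem[0x0f]=0x3f, mem[0x11]=0x2e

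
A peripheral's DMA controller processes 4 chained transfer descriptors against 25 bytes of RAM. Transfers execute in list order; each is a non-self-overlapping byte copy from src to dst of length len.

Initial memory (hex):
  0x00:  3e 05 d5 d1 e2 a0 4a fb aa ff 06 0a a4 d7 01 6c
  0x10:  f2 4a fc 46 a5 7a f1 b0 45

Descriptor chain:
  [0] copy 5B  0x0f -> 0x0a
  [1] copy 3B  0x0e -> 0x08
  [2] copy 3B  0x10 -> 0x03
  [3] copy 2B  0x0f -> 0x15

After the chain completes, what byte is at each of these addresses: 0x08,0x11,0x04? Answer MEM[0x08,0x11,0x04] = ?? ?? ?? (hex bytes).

MEM[0x08,0x11,0x04] = 46 4a 4a

[0] 0x0f->0x0a len=5 : 6c f2 4a fc 46
[1] 0x0e->0x08 len=3 : 46 6c f2
[2] 0x10->0x03 len=3 : f2 4a fc
[3] 0x0f->0x15 len=2 : 6c f2
query mem[0x08]=0x46, mem[0x11]=0x4a, mem[0x04]=0x4a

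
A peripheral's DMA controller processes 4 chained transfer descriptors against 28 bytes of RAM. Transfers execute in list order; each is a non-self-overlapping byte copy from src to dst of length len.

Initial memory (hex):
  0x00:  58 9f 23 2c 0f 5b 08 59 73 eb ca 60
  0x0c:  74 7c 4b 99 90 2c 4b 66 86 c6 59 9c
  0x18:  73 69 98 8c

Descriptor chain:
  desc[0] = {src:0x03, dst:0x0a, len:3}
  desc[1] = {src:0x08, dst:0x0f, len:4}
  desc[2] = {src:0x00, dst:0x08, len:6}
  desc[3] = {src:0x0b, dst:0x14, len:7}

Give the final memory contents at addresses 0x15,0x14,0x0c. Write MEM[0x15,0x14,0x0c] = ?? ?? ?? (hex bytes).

MEM[0x15,0x14,0x0c] = 0f 2c 0f

[0] 0x03->0x0a len=3 : 2c 0f 5b
[1] 0x08->0x0f len=4 : 73 eb 2c 0f
[2] 0x00->0x08 len=6 : 58 9f 23 2c 0f 5b
[3] 0x0b->0x14 len=7 : 2c 0f 5b 4b 73 eb 2c
query mem[0x15]=0x0f, mem[0x14]=0x2c, mem[0x0c]=0x0f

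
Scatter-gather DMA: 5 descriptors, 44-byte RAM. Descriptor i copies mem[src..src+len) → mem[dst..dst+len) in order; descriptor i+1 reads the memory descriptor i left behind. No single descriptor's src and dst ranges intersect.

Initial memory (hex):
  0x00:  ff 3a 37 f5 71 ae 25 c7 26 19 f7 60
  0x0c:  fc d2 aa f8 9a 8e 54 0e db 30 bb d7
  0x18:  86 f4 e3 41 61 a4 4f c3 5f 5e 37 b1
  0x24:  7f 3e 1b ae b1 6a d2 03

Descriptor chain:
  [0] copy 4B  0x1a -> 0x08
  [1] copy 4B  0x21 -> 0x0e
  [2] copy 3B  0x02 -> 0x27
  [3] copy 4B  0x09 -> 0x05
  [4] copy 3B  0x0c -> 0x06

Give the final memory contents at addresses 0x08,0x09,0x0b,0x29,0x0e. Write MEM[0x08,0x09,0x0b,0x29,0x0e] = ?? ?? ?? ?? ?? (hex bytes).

MEM[0x08,0x09,0x0b,0x29,0x0e] = 5e 41 a4 71 5e

  after D0: wrote 4B at 0x08 = e34161a4
  after D1: wrote 4B at 0x0e = 5e37b17f
  after D2: wrote 3B at 0x27 = 37f571
  after D3: wrote 4B at 0x05 = 4161a4fc
  after D4: wrote 3B at 0x06 = fcd25e
query mem[0x08]=0x5e, mem[0x09]=0x41, mem[0x0b]=0xa4, mem[0x29]=0x71, mem[0x0e]=0x5e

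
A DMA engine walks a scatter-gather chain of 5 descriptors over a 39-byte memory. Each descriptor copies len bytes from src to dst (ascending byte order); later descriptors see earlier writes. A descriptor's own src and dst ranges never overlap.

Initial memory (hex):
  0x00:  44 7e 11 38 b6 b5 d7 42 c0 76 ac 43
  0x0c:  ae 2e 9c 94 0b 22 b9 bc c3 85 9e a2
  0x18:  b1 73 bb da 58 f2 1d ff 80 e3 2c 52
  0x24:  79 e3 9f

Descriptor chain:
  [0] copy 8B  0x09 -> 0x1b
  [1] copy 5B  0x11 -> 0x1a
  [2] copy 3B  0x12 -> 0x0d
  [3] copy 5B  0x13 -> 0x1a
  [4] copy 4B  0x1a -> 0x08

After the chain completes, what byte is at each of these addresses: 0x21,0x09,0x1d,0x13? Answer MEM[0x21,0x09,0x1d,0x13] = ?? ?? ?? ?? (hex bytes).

D0: mem[0x1b..0x22] <- [76 ac 43 ae 2e 9c 94 0b]
D1: mem[0x1a..0x1e] <- [22 b9 bc c3 85]
D2: mem[0x0d..0x0f] <- [b9 bc c3]
D3: mem[0x1a..0x1e] <- [bc c3 85 9e a2]
D4: mem[0x08..0x0b] <- [bc c3 85 9e]
query mem[0x21]=0x94, mem[0x09]=0xc3, mem[0x1d]=0x9e, mem[0x13]=0xbc

MEM[0x21,0x09,0x1d,0x13] = 94 c3 9e bc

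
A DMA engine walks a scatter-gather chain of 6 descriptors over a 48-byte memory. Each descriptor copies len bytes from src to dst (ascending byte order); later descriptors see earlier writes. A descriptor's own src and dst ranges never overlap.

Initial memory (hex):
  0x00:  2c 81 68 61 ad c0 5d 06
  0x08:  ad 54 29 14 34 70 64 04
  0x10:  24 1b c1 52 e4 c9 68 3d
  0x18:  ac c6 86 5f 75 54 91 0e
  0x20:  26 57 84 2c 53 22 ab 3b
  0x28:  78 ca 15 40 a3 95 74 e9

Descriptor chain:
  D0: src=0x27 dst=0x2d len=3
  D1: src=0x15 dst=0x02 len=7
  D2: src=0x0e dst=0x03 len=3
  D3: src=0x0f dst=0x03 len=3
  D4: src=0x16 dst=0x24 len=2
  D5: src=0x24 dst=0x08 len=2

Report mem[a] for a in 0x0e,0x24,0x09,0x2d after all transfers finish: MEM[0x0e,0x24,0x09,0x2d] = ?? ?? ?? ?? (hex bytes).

MEM[0x0e,0x24,0x09,0x2d] = 64 68 3d 3b

[0] 0x27->0x2d len=3 : 3b 78 ca
[1] 0x15->0x02 len=7 : c9 68 3d ac c6 86 5f
[2] 0x0e->0x03 len=3 : 64 04 24
[3] 0x0f->0x03 len=3 : 04 24 1b
[4] 0x16->0x24 len=2 : 68 3d
[5] 0x24->0x08 len=2 : 68 3d
query mem[0x0e]=0x64, mem[0x24]=0x68, mem[0x09]=0x3d, mem[0x2d]=0x3b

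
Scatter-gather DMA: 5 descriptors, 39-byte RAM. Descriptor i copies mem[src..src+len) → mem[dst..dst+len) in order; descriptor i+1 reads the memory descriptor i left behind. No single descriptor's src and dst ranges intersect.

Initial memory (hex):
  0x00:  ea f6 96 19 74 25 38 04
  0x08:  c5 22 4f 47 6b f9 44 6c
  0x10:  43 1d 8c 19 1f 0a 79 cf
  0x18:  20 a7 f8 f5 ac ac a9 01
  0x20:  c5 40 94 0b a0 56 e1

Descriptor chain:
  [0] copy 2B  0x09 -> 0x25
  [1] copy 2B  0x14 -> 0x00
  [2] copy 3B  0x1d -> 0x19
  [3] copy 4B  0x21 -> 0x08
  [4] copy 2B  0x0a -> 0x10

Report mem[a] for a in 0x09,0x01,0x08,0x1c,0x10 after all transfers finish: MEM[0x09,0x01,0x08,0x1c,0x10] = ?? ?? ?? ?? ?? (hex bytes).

  after D0: wrote 2B at 0x25 = 224f
  after D1: wrote 2B at 0x00 = 1f0a
  after D2: wrote 3B at 0x19 = aca901
  after D3: wrote 4B at 0x08 = 40940ba0
  after D4: wrote 2B at 0x10 = 0ba0
query mem[0x09]=0x94, mem[0x01]=0x0a, mem[0x08]=0x40, mem[0x1c]=0xac, mem[0x10]=0x0b

MEM[0x09,0x01,0x08,0x1c,0x10] = 94 0a 40 ac 0b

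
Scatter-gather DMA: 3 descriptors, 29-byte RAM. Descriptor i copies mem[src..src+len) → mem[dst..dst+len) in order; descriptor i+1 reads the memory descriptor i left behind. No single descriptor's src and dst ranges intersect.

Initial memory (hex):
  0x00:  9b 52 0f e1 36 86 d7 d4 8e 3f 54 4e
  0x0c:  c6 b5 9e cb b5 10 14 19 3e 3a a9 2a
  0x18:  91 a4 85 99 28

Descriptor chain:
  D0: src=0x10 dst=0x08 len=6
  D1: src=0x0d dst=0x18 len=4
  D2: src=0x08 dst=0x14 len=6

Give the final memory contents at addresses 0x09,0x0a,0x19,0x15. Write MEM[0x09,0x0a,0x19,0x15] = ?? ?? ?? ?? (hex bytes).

[0] 0x10->0x08 len=6 : b5 10 14 19 3e 3a
[1] 0x0d->0x18 len=4 : 3a 9e cb b5
[2] 0x08->0x14 len=6 : b5 10 14 19 3e 3a
query mem[0x09]=0x10, mem[0x0a]=0x14, mem[0x19]=0x3a, mem[0x15]=0x10

MEM[0x09,0x0a,0x19,0x15] = 10 14 3a 10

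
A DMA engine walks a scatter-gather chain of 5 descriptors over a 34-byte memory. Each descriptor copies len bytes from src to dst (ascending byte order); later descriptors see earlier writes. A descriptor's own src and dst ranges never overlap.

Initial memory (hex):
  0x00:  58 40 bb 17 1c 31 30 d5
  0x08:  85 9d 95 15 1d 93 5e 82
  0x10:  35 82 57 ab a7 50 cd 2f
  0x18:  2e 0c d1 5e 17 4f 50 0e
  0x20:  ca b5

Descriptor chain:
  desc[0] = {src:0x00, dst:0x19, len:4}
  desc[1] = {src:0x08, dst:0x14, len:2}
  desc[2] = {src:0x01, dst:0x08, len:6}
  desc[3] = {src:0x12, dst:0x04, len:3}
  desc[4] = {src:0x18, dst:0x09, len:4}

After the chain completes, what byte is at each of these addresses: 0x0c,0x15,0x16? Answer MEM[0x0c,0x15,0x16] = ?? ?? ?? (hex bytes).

MEM[0x0c,0x15,0x16] = bb 9d cd

#0 dst[0x19+4] := {0x58,0x40,0xbb,0x17}
#1 dst[0x14+2] := {0x85,0x9d}
#2 dst[0x08+6] := {0x40,0xbb,0x17,0x1c,0x31,0x30}
#3 dst[0x04+3] := {0x57,0xab,0x85}
#4 dst[0x09+4] := {0x2e,0x58,0x40,0xbb}
query mem[0x0c]=0xbb, mem[0x15]=0x9d, mem[0x16]=0xcd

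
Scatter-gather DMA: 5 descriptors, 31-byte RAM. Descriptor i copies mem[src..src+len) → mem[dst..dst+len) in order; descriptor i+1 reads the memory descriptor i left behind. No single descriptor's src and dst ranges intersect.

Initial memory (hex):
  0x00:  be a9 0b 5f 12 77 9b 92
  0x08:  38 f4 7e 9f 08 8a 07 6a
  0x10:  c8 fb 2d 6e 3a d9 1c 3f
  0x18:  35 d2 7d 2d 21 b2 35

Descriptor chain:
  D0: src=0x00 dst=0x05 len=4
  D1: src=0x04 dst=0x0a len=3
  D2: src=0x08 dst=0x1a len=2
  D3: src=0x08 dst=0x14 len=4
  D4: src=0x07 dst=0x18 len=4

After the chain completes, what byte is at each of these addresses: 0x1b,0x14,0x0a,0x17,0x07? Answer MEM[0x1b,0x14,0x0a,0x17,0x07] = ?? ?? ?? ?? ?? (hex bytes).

MEM[0x1b,0x14,0x0a,0x17,0x07] = 12 5f 12 be 0b

D0: mem[0x05..0x08] <- [be a9 0b 5f]
D1: mem[0x0a..0x0c] <- [12 be a9]
D2: mem[0x1a..0x1b] <- [5f f4]
D3: mem[0x14..0x17] <- [5f f4 12 be]
D4: mem[0x18..0x1b] <- [0b 5f f4 12]
query mem[0x1b]=0x12, mem[0x14]=0x5f, mem[0x0a]=0x12, mem[0x17]=0xbe, mem[0x07]=0x0b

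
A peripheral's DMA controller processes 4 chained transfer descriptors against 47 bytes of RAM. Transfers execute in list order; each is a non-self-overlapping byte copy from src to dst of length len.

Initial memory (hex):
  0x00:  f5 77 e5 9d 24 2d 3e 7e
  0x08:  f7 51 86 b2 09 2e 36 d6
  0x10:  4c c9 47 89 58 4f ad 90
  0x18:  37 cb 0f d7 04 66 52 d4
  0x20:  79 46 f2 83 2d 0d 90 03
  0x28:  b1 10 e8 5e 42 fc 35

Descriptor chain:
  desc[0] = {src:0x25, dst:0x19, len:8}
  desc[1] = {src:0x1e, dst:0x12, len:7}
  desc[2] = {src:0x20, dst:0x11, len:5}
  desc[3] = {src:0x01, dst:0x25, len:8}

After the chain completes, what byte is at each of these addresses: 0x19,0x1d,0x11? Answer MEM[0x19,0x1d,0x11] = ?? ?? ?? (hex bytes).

MEM[0x19,0x1d,0x11] = 0d 10 42

D0: mem[0x19..0x20] <- [0d 90 03 b1 10 e8 5e 42]
D1: mem[0x12..0x18] <- [e8 5e 42 46 f2 83 2d]
D2: mem[0x11..0x15] <- [42 46 f2 83 2d]
D3: mem[0x25..0x2c] <- [77 e5 9d 24 2d 3e 7e f7]
query mem[0x19]=0x0d, mem[0x1d]=0x10, mem[0x11]=0x42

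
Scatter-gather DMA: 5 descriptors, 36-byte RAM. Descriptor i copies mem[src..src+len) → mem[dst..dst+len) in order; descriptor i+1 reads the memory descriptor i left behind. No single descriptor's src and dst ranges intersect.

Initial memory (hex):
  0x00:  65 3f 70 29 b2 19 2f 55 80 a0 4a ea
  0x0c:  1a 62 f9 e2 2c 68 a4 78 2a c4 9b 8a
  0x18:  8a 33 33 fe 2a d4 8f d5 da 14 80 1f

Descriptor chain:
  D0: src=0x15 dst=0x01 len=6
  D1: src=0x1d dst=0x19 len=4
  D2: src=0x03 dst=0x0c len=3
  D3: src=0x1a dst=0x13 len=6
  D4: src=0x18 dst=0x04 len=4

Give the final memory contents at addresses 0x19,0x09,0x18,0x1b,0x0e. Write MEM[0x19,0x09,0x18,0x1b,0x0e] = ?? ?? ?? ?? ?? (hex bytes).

D0: mem[0x01..0x06] <- [c4 9b 8a 8a 33 33]
D1: mem[0x19..0x1c] <- [d4 8f d5 da]
D2: mem[0x0c..0x0e] <- [8a 8a 33]
D3: mem[0x13..0x18] <- [8f d5 da d4 8f d5]
D4: mem[0x04..0x07] <- [d5 d4 8f d5]
query mem[0x19]=0xd4, mem[0x09]=0xa0, mem[0x18]=0xd5, mem[0x1b]=0xd5, mem[0x0e]=0x33

MEM[0x19,0x09,0x18,0x1b,0x0e] = d4 a0 d5 d5 33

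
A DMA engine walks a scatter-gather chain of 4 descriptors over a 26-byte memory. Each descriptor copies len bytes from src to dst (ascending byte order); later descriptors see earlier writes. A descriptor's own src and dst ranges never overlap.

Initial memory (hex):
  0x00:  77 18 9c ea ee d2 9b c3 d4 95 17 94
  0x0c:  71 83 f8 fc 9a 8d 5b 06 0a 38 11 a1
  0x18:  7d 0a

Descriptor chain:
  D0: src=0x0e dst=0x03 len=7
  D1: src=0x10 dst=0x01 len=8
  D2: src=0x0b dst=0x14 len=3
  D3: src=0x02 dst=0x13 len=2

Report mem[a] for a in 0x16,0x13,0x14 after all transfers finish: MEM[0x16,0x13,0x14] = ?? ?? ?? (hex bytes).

MEM[0x16,0x13,0x14] = 83 8d 5b

  after D0: wrote 7B at 0x03 = f8fc9a8d5b060a
  after D1: wrote 8B at 0x01 = 9a8d5b060a3811a1
  after D2: wrote 3B at 0x14 = 947183
  after D3: wrote 2B at 0x13 = 8d5b
query mem[0x16]=0x83, mem[0x13]=0x8d, mem[0x14]=0x5b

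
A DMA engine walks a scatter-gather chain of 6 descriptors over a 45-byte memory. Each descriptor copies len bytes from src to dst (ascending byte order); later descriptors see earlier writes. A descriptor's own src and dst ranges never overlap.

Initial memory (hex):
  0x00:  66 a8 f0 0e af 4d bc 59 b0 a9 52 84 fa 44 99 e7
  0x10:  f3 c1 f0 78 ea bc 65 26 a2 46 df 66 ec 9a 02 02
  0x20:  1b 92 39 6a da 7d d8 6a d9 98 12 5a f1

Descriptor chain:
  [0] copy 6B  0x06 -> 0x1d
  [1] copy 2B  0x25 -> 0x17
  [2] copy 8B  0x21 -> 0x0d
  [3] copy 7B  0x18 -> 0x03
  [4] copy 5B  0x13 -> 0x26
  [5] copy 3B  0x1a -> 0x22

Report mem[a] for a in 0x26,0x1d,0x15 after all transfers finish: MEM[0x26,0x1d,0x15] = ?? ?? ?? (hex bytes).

MEM[0x26,0x1d,0x15] = 6a bc bc

D0: mem[0x1d..0x22] <- [bc 59 b0 a9 52 84]
D1: mem[0x17..0x18] <- [7d d8]
D2: mem[0x0d..0x14] <- [52 84 6a da 7d d8 6a d9]
D3: mem[0x03..0x09] <- [d8 46 df 66 ec bc 59]
D4: mem[0x26..0x2a] <- [6a d9 bc 65 7d]
D5: mem[0x22..0x24] <- [df 66 ec]
query mem[0x26]=0x6a, mem[0x1d]=0xbc, mem[0x15]=0xbc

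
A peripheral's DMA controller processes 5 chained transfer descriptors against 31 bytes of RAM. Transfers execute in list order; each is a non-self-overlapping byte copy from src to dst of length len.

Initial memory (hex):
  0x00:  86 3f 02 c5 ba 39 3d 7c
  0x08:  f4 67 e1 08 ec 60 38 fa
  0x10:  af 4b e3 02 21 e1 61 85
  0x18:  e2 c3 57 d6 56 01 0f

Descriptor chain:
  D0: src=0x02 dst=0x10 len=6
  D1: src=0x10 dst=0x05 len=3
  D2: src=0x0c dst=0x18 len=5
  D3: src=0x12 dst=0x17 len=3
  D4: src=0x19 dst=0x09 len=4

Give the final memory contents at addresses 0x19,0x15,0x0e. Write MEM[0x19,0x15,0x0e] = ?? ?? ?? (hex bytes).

[0] 0x02->0x10 len=6 : 02 c5 ba 39 3d 7c
[1] 0x10->0x05 len=3 : 02 c5 ba
[2] 0x0c->0x18 len=5 : ec 60 38 fa 02
[3] 0x12->0x17 len=3 : ba 39 3d
[4] 0x19->0x09 len=4 : 3d 38 fa 02
query mem[0x19]=0x3d, mem[0x15]=0x7c, mem[0x0e]=0x38

MEM[0x19,0x15,0x0e] = 3d 7c 38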